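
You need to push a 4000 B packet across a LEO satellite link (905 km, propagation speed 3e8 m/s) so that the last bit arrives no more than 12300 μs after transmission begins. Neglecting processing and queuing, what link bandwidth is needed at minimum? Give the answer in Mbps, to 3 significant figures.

L = 32000 bits.
Propagation delay = 905000 / 300000000 = 3016.67 μs.
Transmission budget = 12300 − 3016.67 = 9283.33 μs.
R ≥ L / t_tx = 32000 bits / 0.00928333 s = 3.45 Mbps.

3.45 Mbps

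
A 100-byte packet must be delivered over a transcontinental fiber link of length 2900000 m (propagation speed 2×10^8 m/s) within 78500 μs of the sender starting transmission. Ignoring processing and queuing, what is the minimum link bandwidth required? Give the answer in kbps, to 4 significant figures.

12.50 kbps

L = 800 bits.
Propagation delay = 2900000 / 200000000 = 14500 μs.
Transmission budget = 78500 − 14500 = 64000 μs.
R ≥ L / t_tx = 800 bits / 0.064 s = 12.50 kbps.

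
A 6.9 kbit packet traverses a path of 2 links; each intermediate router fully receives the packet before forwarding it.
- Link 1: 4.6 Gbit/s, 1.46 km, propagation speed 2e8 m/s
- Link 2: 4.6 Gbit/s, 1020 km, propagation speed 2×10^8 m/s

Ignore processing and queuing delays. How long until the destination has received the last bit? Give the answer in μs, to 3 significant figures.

5110 μs

L = 6900 bits.
Transmission delay per hop = L/R = 6900/4600000000 = 1.5 μs; 2 hops → 3 μs.
Propagation delays (d/s per hop): 7.3, 5100 μs; sum = 5107.3 μs.
End-to-end = 5110 μs.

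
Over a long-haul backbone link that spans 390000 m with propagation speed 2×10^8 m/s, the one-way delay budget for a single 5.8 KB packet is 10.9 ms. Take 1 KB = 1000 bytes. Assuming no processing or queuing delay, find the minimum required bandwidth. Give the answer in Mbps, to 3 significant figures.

L = 46400 bits.
Propagation delay = 390000 / 200000000 = 1.95 ms.
Transmission budget = 10.9 − 1.95 = 8.95 ms.
R ≥ L / t_tx = 46400 bits / 0.00895 s = 5.18 Mbps.

5.18 Mbps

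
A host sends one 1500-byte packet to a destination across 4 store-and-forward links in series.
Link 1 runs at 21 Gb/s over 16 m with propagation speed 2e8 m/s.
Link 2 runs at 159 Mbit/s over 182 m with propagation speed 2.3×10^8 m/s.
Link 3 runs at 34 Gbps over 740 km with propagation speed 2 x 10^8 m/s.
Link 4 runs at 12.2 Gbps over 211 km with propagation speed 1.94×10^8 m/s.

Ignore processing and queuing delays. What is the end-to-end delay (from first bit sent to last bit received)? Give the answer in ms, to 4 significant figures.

4.866 ms

L = 1500 × 8 = 12000 bits.
Transmission delays (L/R per hop): 0.000571429, 0.0754717, 0.000352941, 0.000983607 ms; sum = 0.0773797 ms.
Propagation delays (d/s per hop): 8e-05, 0.000791304, 3.7, 1.08763 ms; sum = 4.7885 ms.
End-to-end = 4.866 ms.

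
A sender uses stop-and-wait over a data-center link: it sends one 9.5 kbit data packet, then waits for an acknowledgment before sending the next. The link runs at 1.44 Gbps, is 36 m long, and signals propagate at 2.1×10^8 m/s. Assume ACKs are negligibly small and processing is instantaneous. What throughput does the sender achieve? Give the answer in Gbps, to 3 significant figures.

t_tx = L/R = 9500/1440000000 = 6.59722e-06 s.
t_prop = 36/210000000 = 1.71429e-07 s; RTT = 3.42857e-07 s.
Cycle = t_tx + RTT = 6.94008e-06 s.
Throughput = L / cycle = 9500 / 6.94008e-06 = 1.37 Gbps.

1.37 Gbps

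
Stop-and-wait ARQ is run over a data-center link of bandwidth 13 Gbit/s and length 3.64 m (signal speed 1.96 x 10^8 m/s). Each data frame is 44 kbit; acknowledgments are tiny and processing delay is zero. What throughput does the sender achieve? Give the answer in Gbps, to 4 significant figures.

t_tx = L/R = 44000/13000000000 = 3.38462e-06 s.
t_prop = 3.64/196000000 = 1.85714e-08 s; RTT = 3.71429e-08 s.
Cycle = t_tx + RTT = 3.42176e-06 s.
Throughput = L / cycle = 44000 / 3.42176e-06 = 12.86 Gbps.

12.86 Gbps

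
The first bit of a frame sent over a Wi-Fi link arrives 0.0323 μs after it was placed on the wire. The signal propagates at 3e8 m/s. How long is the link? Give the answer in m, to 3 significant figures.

d = s × t_prop = 300000000 × 3.23e-08 = 9.69 m.

9.69 m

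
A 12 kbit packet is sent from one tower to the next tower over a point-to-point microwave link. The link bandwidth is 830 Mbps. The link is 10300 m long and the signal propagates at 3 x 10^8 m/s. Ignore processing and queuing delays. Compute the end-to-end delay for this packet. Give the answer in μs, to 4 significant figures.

L = 12000 bits.
Transmission delay = L/R = 12000 / 830000000 = 14.4578 μs.
Propagation delay = d/s = 10300 m / 300000000 m/s = 34.3333 μs.
Total = 48.79 μs.

48.79 μs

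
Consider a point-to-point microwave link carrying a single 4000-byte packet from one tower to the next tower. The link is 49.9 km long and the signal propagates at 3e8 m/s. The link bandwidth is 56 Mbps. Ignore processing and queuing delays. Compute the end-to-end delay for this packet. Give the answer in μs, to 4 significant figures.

L = 4000 × 8 = 32000 bits.
Transmission delay = L/R = 32000 / 56000000 = 571.429 μs.
Propagation delay = d/s = 49900 m / 300000000 m/s = 166.333 μs.
Total = 737.8 μs.

737.8 μs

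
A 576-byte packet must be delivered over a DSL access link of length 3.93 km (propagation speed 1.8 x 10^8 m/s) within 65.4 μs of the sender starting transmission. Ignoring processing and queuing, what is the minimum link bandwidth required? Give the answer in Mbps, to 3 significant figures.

106 Mbps

L = 4608 bits.
Propagation delay = 3930 / 180000000 = 21.8333 μs.
Transmission budget = 65.4 − 21.8333 = 43.5667 μs.
R ≥ L / t_tx = 4608 bits / 4.35667e-05 s = 106 Mbps.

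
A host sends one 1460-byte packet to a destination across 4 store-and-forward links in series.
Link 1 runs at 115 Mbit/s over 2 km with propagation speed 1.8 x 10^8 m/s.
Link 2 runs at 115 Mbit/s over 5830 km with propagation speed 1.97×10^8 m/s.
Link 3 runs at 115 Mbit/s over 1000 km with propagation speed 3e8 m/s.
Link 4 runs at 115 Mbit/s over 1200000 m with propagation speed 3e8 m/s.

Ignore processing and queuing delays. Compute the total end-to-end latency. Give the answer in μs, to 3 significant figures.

L = 1460 × 8 = 11680 bits.
Transmission delay per hop = L/R = 11680/115000000 = 101.565 μs; 4 hops → 406.261 μs.
Propagation delays (d/s per hop): 11.1111, 29593.9, 3333.33, 4000 μs; sum = 36938.4 μs.
End-to-end = 37300 μs.

37300 μs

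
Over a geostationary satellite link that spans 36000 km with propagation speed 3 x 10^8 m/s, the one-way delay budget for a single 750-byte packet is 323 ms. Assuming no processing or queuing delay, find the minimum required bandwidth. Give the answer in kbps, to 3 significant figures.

29.6 kbps

L = 6000 bits.
Propagation delay = 36000000 / 300000000 = 120 ms.
Transmission budget = 323 − 120 = 203 ms.
R ≥ L / t_tx = 6000 bits / 0.203 s = 29.6 kbps.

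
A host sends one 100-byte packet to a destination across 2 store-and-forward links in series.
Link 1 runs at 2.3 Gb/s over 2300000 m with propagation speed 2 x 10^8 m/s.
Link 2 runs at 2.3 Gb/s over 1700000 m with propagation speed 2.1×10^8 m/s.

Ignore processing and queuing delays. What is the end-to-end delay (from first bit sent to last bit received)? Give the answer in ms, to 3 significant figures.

19.6 ms

L = 100 × 8 = 800 bits.
Transmission delay per hop = L/R = 800/2300000000 = 0.000347826 ms; 2 hops → 0.000695652 ms.
Propagation delays (d/s per hop): 11.5, 8.09524 ms; sum = 19.5952 ms.
End-to-end = 19.6 ms.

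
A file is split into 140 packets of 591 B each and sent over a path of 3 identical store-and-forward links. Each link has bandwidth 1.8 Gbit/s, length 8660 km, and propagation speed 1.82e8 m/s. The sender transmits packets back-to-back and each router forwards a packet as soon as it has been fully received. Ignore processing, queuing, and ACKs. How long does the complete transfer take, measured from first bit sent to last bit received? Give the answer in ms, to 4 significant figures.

Per-hop transmission t_tx = L/R = 4728/1800000000 = 0.00262667 ms.
Per-hop propagation t_prop = 8660000/182000000 = 47.5824 ms.
Pipeline fill: first packet needs 3·t_tx to clear all hops; remaining 139 packets each add one t_tx.
Total = (3+140-1)·t_tx + 3·t_prop = 142·0.00262667 + 3·47.5824 = 143.1 ms.

143.1 ms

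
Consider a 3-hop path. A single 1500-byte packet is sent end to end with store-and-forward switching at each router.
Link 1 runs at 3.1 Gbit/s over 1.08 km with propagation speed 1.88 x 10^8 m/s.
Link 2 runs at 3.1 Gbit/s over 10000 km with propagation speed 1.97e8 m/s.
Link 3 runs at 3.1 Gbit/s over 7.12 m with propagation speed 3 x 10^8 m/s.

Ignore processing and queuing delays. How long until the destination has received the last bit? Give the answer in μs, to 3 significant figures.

L = 1500 × 8 = 12000 bits.
Transmission delay per hop = L/R = 12000/3100000000 = 3.87097 μs; 3 hops → 11.6129 μs.
Propagation delays (d/s per hop): 5.74468, 50761.4, 0.0237333 μs; sum = 50767.2 μs.
End-to-end = 50800 μs.

50800 μs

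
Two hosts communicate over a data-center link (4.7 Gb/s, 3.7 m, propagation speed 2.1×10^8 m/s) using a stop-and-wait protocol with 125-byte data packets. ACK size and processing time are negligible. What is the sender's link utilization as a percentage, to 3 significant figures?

t_tx = L/R = 1000/4700000000 = 2.12766e-07 s.
t_prop = 3.7/210000000 = 1.7619e-08 s; RTT = 3.52381e-08 s.
Cycle = t_tx + RTT = 2.48004e-07 s.
Utilization = t_tx / cycle = 2.12766e-07/2.48004e-07 = 85.8 %.

85.8 %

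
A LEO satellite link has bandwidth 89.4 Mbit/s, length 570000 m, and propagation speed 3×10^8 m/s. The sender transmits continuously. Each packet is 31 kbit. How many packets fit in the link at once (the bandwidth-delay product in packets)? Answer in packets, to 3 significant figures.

Propagation delay = 570000 / 300000000 = 0.0019 s.
BDP = R × t_prop = 89400000 × 0.0019 = 169860 bits.
In packets of 31000 bits: 5.48 packets.

5.48 packets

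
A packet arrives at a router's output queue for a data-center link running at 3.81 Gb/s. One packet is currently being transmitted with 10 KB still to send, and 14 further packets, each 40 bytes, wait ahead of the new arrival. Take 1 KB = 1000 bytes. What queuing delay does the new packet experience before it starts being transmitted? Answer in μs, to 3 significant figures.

Each queued packet: L/R = 320/3810000000 = 0.0839895 μs.
14 queued → 1.17585 μs.
Plus remaining 80000 bits of current packet: 20.9974 μs.
Queuing delay = 22.2 μs.

22.2 μs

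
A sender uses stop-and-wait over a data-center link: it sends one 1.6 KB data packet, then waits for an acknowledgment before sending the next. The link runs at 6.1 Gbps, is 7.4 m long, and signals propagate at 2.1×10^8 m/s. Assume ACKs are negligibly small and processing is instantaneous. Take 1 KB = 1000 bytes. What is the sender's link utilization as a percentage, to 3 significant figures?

t_tx = L/R = 12800/6100000000 = 2.09836e-06 s.
t_prop = 7.4/210000000 = 3.52381e-08 s; RTT = 7.04762e-08 s.
Cycle = t_tx + RTT = 2.16884e-06 s.
Utilization = t_tx / cycle = 2.09836e-06/2.16884e-06 = 96.8 %.

96.8 %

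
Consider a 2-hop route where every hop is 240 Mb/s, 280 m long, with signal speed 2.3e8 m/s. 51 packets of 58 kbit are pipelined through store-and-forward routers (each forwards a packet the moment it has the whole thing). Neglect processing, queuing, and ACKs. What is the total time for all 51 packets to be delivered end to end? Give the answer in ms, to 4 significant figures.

Per-hop transmission t_tx = L/R = 58000/240000000 = 0.241667 ms.
Per-hop propagation t_prop = 280/2.3e+08 = 0.00121739 ms.
Pipeline fill: first packet needs 2·t_tx to clear all hops; remaining 50 packets each add one t_tx.
Total = (2+51-1)·t_tx + 2·t_prop = 52·0.241667 + 2·0.00121739 = 12.57 ms.

12.57 ms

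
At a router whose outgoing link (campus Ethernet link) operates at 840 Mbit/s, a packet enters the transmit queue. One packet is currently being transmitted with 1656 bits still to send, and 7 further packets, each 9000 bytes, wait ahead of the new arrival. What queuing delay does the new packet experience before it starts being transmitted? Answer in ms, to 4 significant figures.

Each queued packet: L/R = 72000/840000000 = 0.0857143 ms.
7 queued → 0.6 ms.
Plus remaining 1656 bits of current packet: 0.00197143 ms.
Queuing delay = 0.6020 ms.

0.6020 ms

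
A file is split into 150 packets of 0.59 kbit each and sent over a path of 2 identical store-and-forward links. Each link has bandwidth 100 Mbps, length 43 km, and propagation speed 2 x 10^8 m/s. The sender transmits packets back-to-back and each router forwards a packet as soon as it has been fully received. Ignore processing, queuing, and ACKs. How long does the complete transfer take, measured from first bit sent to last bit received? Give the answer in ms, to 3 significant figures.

Per-hop transmission t_tx = L/R = 590/100000000 = 0.0059 ms.
Per-hop propagation t_prop = 43000/200000000 = 0.215 ms.
Pipeline fill: first packet needs 2·t_tx to clear all hops; remaining 149 packets each add one t_tx.
Total = (2+150-1)·t_tx + 2·t_prop = 151·0.0059 + 2·0.215 = 1.32 ms.

1.32 ms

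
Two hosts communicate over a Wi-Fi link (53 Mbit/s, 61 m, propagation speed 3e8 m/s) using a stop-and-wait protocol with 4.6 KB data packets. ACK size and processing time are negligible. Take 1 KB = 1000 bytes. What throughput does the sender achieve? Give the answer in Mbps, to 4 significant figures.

52.97 Mbps

t_tx = L/R = 36800/53000000 = 0.00069434 s.
t_prop = 61/300000000 = 2.03333e-07 s; RTT = 4.06667e-07 s.
Cycle = t_tx + RTT = 0.000694746 s.
Throughput = L / cycle = 36800 / 0.000694746 = 52.97 Mbps.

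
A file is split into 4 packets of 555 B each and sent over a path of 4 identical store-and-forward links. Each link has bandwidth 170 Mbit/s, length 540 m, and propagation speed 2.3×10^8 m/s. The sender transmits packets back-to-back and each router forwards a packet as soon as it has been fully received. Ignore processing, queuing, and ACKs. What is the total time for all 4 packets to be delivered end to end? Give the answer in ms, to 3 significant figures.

0.192 ms

Per-hop transmission t_tx = L/R = 4440/170000000 = 0.0261176 ms.
Per-hop propagation t_prop = 540/2.3e+08 = 0.00234783 ms.
Pipeline fill: first packet needs 4·t_tx to clear all hops; remaining 3 packets each add one t_tx.
Total = (4+4-1)·t_tx + 4·t_prop = 7·0.0261176 + 4·0.00234783 = 0.192 ms.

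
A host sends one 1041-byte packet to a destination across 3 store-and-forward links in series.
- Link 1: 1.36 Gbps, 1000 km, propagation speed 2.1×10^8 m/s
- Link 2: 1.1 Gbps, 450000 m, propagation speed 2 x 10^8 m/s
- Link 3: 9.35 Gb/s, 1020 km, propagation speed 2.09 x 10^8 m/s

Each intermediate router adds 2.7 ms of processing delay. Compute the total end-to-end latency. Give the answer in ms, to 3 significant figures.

L = 1041 × 8 = 8328 bits.
Transmission delays (L/R per hop): 0.00612353, 0.00757091, 0.000890695 ms; sum = 0.0145851 ms.
Propagation delays (d/s per hop): 4.7619, 2.25, 4.88038 ms; sum = 11.8923 ms.
Processing at 2 router(s): 2 × 2.7 ms = 5.4 ms.
End-to-end = 17.3 ms.

17.3 ms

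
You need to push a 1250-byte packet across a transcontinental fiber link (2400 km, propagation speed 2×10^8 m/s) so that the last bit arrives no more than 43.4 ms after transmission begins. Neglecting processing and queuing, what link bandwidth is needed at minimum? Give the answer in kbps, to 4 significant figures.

L = 10000 bits.
Propagation delay = 2400000 / 200000000 = 12 ms.
Transmission budget = 43.4 − 12 = 31.4 ms.
R ≥ L / t_tx = 10000 bits / 0.0314 s = 318.5 kbps.

318.5 kbps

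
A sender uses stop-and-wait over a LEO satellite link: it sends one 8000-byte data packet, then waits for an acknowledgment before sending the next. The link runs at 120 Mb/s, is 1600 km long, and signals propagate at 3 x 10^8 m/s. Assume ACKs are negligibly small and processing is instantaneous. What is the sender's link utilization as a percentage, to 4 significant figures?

4.762 %

t_tx = L/R = 64000/120000000 = 0.000533333 s.
t_prop = 1600000/300000000 = 0.00533333 s; RTT = 0.0106667 s.
Cycle = t_tx + RTT = 0.0112 s.
Utilization = t_tx / cycle = 0.000533333/0.0112 = 4.762 %.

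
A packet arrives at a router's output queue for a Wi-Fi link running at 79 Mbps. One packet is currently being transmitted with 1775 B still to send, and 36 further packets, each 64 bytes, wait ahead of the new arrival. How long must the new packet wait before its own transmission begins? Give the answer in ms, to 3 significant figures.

0.413 ms

Each queued packet: L/R = 512/79000000 = 0.00648101 ms.
36 queued → 0.233316 ms.
Plus remaining 14200 bits of current packet: 0.179747 ms.
Queuing delay = 0.413 ms.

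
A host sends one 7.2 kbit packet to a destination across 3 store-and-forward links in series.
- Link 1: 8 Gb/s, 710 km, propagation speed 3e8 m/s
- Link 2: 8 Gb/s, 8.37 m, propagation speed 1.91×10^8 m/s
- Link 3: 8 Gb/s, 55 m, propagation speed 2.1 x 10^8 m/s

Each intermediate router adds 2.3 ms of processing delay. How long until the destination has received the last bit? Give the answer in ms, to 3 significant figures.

L = 7200 bits.
Transmission delay per hop = L/R = 7200/8000000000 = 0.0009 ms; 3 hops → 0.0027 ms.
Propagation delays (d/s per hop): 2.36667, 4.3822e-05, 0.000261905 ms; sum = 2.36697 ms.
Processing at 2 router(s): 2 × 2.3 ms = 4.6 ms.
End-to-end = 6.97 ms.

6.97 ms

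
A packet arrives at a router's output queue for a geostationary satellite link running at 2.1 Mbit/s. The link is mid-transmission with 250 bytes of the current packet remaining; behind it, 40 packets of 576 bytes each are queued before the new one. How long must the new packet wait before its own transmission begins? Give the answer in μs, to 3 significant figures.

88700 μs

Each queued packet: L/R = 4608/2100000 = 2194.29 μs.
40 queued → 87771.4 μs.
Plus remaining 2000 bits of current packet: 952.381 μs.
Queuing delay = 88700 μs.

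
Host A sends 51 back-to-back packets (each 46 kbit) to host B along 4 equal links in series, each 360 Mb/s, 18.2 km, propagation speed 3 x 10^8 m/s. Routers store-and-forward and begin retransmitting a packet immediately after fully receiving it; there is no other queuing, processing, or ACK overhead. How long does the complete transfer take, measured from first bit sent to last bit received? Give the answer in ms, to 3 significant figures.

7.14 ms

Per-hop transmission t_tx = L/R = 46000/360000000 = 0.127778 ms.
Per-hop propagation t_prop = 18200/300000000 = 0.0606667 ms.
Pipeline fill: first packet needs 4·t_tx to clear all hops; remaining 50 packets each add one t_tx.
Total = (4+51-1)·t_tx + 4·t_prop = 54·0.127778 + 4·0.0606667 = 7.14 ms.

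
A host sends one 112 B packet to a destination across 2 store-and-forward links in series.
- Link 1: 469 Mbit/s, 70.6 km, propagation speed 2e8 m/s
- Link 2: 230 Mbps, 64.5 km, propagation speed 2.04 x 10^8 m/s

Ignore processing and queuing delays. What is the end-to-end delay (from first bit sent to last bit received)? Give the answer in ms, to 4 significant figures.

L = 112 × 8 = 896 bits.
Transmission delays (L/R per hop): 0.00191045, 0.00389565 ms; sum = 0.0058061 ms.
Propagation delays (d/s per hop): 0.353, 0.316176 ms; sum = 0.669176 ms.
End-to-end = 0.6750 ms.

0.6750 ms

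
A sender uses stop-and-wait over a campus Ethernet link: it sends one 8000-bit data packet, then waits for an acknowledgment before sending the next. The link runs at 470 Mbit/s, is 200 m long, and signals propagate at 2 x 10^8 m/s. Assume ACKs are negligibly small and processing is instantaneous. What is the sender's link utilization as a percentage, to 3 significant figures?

t_tx = L/R = 8000/470000000 = 1.70213e-05 s.
t_prop = 200/200000000 = 1e-06 s; RTT = 2e-06 s.
Cycle = t_tx + RTT = 1.90213e-05 s.
Utilization = t_tx / cycle = 1.70213e-05/1.90213e-05 = 89.5 %.

89.5 %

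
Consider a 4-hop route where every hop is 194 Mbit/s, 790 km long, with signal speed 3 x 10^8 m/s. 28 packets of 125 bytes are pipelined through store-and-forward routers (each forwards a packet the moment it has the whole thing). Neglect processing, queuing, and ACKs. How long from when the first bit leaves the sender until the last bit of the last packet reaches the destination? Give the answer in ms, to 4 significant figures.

10.69 ms

Per-hop transmission t_tx = L/R = 1000/194000000 = 0.00515464 ms.
Per-hop propagation t_prop = 790000/300000000 = 2.63333 ms.
Pipeline fill: first packet needs 4·t_tx to clear all hops; remaining 27 packets each add one t_tx.
Total = (4+28-1)·t_tx + 4·t_prop = 31·0.00515464 + 4·2.63333 = 10.69 ms.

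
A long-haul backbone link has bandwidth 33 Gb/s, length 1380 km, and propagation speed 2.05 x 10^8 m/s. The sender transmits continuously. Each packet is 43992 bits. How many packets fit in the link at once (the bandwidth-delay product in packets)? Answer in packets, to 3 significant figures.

5050 packets

Propagation delay = 1380000 / 2.05e+08 = 0.00673171 s.
BDP = R × t_prop = 33000000000 × 0.00673171 = 222146000 bits.
In packets of 43992 bits: 5050 packets.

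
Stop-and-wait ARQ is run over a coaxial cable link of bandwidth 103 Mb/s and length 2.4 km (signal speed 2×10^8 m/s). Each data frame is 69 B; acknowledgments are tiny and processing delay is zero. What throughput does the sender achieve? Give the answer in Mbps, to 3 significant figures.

18.8 Mbps

t_tx = L/R = 552/103000000 = 5.35922e-06 s.
t_prop = 2400/200000000 = 1.2e-05 s; RTT = 2.4e-05 s.
Cycle = t_tx + RTT = 2.93592e-05 s.
Throughput = L / cycle = 552 / 2.93592e-05 = 18.8 Mbps.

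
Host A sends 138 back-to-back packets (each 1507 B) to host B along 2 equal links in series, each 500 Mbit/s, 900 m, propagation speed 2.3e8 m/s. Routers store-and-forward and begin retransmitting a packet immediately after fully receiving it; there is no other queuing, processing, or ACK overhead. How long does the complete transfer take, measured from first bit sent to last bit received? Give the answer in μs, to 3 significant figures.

3360 μs

Per-hop transmission t_tx = L/R = 12056/500000000 = 24.112 μs.
Per-hop propagation t_prop = 900/2.3e+08 = 3.91304 μs.
Pipeline fill: first packet needs 2·t_tx to clear all hops; remaining 137 packets each add one t_tx.
Total = (2+138-1)·t_tx + 2·t_prop = 139·24.112 + 2·3.91304 = 3360 μs.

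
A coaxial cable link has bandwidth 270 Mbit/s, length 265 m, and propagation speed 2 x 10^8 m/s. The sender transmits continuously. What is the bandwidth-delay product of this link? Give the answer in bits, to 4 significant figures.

357.8 bits

Propagation delay = 265 / 200000000 = 1.325e-06 s.
BDP = R × t_prop = 270000000 × 1.325e-06 = 357.75 bits.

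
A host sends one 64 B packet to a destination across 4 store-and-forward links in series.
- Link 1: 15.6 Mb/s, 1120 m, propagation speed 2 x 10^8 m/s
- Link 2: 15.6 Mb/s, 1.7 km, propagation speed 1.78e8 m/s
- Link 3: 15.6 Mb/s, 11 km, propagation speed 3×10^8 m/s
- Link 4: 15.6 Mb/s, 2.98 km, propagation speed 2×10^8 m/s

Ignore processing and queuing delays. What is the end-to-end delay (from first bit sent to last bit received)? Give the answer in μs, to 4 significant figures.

L = 64 × 8 = 512 bits.
Transmission delay per hop = L/R = 512/15600000 = 32.8205 μs; 4 hops → 131.282 μs.
Propagation delays (d/s per hop): 5.6, 9.55056, 36.6667, 14.9 μs; sum = 66.7172 μs.
End-to-end = 198.0 μs.

198.0 μs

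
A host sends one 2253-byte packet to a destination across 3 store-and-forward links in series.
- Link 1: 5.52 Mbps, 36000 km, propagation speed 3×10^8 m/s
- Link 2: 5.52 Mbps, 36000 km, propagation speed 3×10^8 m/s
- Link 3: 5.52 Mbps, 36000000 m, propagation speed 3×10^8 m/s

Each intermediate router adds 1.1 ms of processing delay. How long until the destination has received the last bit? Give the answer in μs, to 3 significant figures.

372000 μs

L = 2253 × 8 = 18024 bits.
Transmission delay per hop = L/R = 18024/5520000 = 3265.22 μs; 3 hops → 9795.65 μs.
Propagation delays (d/s per hop): 120000, 120000, 120000 μs; sum = 360000 μs.
Processing at 2 router(s): 2 × 1.1 ms = 2200 μs.
End-to-end = 372000 μs.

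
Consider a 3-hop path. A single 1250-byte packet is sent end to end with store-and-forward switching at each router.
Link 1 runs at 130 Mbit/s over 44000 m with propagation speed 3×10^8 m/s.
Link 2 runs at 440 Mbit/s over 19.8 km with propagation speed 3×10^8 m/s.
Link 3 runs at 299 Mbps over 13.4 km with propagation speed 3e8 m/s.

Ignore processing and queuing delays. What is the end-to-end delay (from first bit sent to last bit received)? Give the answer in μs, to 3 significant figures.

390 μs

L = 1250 × 8 = 10000 bits.
Transmission delays (L/R per hop): 76.9231, 22.7273, 33.4448 μs; sum = 133.095 μs.
Propagation delays (d/s per hop): 146.667, 66, 44.6667 μs; sum = 257.333 μs.
End-to-end = 390 μs.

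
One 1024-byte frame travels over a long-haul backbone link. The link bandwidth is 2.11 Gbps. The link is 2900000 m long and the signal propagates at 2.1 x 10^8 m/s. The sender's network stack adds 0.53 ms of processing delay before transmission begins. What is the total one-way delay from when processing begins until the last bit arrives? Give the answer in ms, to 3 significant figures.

L = 1024 × 8 = 8192 bits.
Transmission delay = L/R = 8192 / 2.11e+09 = 0.00388246 ms.
Propagation delay = d/s = 2900000 m / 210000000 m/s = 13.8095 ms.
Plus processing delay 0.53 ms = 0.53 ms.
Total = 14.3 ms.

14.3 ms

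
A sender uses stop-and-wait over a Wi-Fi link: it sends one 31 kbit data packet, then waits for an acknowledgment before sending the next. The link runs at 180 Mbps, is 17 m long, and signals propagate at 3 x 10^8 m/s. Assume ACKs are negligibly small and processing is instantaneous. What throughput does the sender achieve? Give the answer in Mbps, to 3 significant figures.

t_tx = L/R = 31000/180000000 = 0.000172222 s.
t_prop = 17/300000000 = 5.66667e-08 s; RTT = 1.13333e-07 s.
Cycle = t_tx + RTT = 0.000172336 s.
Throughput = L / cycle = 31000 / 0.000172336 = 180 Mbps.

180 Mbps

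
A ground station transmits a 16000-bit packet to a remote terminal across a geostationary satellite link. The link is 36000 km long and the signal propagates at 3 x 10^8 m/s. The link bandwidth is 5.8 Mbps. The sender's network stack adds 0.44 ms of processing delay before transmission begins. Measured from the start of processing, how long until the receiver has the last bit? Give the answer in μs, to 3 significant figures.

Transmission delay = L/R = 16000 / 5800000 = 2758.62 μs.
Propagation delay = d/s = 36000000 m / 300000000 m/s = 120000 μs.
Plus processing delay 0.44 ms = 440 μs.
Total = 123000 μs.

123000 μs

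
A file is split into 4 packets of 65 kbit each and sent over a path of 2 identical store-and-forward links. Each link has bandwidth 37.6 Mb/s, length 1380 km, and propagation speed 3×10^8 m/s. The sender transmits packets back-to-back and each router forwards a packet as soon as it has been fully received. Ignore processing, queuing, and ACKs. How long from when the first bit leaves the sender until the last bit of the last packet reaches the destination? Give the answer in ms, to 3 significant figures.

Per-hop transmission t_tx = L/R = 65000/37600000 = 1.72872 ms.
Per-hop propagation t_prop = 1380000/300000000 = 4.6 ms.
Pipeline fill: first packet needs 2·t_tx to clear all hops; remaining 3 packets each add one t_tx.
Total = (2+4-1)·t_tx + 2·t_prop = 5·1.72872 + 2·4.6 = 17.8 ms.

17.8 ms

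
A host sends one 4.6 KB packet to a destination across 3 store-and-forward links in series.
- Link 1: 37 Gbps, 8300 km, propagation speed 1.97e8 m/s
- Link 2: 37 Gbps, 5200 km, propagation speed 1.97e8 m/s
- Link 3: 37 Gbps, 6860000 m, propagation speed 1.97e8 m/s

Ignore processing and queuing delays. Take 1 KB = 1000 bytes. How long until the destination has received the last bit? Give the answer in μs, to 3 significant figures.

L = 36800 bits.
Transmission delay per hop = L/R = 36800/37000000000 = 0.994595 μs; 3 hops → 2.98378 μs.
Propagation delays (d/s per hop): 42132, 26395.9, 34822.3 μs; sum = 103350 μs.
End-to-end = 103000 μs.

103000 μs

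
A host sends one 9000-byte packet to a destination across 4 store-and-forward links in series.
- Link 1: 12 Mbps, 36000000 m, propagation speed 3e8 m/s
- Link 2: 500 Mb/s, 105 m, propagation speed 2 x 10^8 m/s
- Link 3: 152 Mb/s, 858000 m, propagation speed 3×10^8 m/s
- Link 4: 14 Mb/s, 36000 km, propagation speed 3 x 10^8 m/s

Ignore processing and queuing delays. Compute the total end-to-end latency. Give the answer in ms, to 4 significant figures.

254.6 ms

L = 9000 × 8 = 72000 bits.
Transmission delays (L/R per hop): 6, 0.144, 0.473684, 5.14286 ms; sum = 11.7605 ms.
Propagation delays (d/s per hop): 120, 0.000525, 2.86, 120 ms; sum = 242.861 ms.
End-to-end = 254.6 ms.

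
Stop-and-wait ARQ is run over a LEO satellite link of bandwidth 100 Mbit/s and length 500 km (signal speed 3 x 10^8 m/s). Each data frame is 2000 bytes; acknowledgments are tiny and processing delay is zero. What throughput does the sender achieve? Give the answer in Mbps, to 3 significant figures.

t_tx = L/R = 16000/100000000 = 0.00016 s.
t_prop = 500000/300000000 = 0.00166667 s; RTT = 0.00333333 s.
Cycle = t_tx + RTT = 0.00349333 s.
Throughput = L / cycle = 16000 / 0.00349333 = 4.58 Mbps.

4.58 Mbps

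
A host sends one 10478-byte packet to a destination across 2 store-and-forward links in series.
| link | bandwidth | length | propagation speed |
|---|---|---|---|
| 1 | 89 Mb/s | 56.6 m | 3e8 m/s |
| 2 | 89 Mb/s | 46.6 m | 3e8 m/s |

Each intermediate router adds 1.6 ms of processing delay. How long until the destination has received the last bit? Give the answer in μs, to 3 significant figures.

3480 μs

L = 10478 × 8 = 83824 bits.
Transmission delay per hop = L/R = 83824/89000000 = 941.843 μs; 2 hops → 1883.69 μs.
Propagation delays (d/s per hop): 0.188667, 0.155333 μs; sum = 0.344 μs.
Processing at 1 router(s): 1 × 1.6 ms = 1600 μs.
End-to-end = 3480 μs.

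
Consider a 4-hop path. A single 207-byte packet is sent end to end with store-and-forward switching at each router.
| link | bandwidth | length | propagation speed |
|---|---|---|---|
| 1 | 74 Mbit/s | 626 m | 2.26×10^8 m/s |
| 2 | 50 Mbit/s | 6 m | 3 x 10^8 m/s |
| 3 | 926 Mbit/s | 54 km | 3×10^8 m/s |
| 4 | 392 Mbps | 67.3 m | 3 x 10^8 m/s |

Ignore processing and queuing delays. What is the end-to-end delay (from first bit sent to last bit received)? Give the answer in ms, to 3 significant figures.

L = 207 × 8 = 1656 bits.
Transmission delays (L/R per hop): 0.0223784, 0.03312, 0.00178834, 0.00422449 ms; sum = 0.0615112 ms.
Propagation delays (d/s per hop): 0.00276991, 2e-05, 0.18, 0.000224333 ms; sum = 0.183014 ms.
End-to-end = 0.245 ms.

0.245 ms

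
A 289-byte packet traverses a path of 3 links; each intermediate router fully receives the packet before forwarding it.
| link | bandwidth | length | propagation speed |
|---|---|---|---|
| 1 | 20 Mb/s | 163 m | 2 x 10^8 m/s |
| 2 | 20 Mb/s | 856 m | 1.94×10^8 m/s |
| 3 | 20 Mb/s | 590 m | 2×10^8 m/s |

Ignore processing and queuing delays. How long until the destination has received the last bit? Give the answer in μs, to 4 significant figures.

L = 289 × 8 = 2312 bits.
Transmission delay per hop = L/R = 2312/20000000 = 115.6 μs; 3 hops → 346.8 μs.
Propagation delays (d/s per hop): 0.815, 4.41237, 2.95 μs; sum = 8.17737 μs.
End-to-end = 355.0 μs.

355.0 μs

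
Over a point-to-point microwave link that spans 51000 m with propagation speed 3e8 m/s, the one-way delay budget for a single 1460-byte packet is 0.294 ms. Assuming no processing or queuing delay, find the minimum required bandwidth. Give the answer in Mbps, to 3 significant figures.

94.2 Mbps

L = 11680 bits.
Propagation delay = 51000 / 300000000 = 0.17 ms.
Transmission budget = 0.294 − 0.17 = 0.124 ms.
R ≥ L / t_tx = 11680 bits / 0.000124 s = 94.2 Mbps.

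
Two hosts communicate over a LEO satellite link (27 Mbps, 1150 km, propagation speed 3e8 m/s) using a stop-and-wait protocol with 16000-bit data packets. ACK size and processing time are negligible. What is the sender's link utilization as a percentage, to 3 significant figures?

7.17 %

t_tx = L/R = 16000/27000000 = 0.000592593 s.
t_prop = 1150000/300000000 = 0.00383333 s; RTT = 0.00766667 s.
Cycle = t_tx + RTT = 0.00825926 s.
Utilization = t_tx / cycle = 0.000592593/0.00825926 = 7.17 %.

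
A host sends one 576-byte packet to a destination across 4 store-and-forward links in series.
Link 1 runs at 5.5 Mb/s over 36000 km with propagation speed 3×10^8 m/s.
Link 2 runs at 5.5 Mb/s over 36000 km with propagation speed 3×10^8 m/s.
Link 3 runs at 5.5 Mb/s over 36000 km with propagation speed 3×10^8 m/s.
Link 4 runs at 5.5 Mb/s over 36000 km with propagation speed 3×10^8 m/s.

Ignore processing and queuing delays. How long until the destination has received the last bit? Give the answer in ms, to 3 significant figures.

483 ms

L = 576 × 8 = 4608 bits.
Transmission delay per hop = L/R = 4608/5500000 = 0.837818 ms; 4 hops → 3.35127 ms.
Propagation delays (d/s per hop): 120, 120, 120, 120 ms; sum = 480 ms.
End-to-end = 483 ms.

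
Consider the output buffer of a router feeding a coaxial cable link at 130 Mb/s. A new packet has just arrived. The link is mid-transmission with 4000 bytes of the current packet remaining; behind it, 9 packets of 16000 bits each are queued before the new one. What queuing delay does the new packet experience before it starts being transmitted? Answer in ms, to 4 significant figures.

1.354 ms

Each queued packet: L/R = 16000/130000000 = 0.123077 ms.
9 queued → 1.10769 ms.
Plus remaining 32000 bits of current packet: 0.246154 ms.
Queuing delay = 1.354 ms.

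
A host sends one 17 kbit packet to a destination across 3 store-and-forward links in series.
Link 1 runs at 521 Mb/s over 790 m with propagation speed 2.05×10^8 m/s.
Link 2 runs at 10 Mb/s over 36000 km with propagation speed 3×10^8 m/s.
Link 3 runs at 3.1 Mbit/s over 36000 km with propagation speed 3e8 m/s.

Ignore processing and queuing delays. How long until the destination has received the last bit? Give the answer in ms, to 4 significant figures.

247.2 ms

L = 17000 bits.
Transmission delays (L/R per hop): 0.0326296, 1.7, 5.48387 ms; sum = 7.2165 ms.
Propagation delays (d/s per hop): 0.00385366, 120, 120 ms; sum = 240.004 ms.
End-to-end = 247.2 ms.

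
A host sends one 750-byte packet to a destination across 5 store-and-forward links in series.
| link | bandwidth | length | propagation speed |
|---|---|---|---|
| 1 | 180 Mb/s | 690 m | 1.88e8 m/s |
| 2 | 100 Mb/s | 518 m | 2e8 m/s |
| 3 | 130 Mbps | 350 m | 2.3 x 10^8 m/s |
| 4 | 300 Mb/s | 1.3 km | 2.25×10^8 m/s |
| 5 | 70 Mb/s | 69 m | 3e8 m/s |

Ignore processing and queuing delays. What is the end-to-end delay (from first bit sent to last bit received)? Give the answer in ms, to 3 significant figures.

L = 750 × 8 = 6000 bits.
Transmission delays (L/R per hop): 0.0333333, 0.06, 0.0461538, 0.02, 0.0857143 ms; sum = 0.245201 ms.
Propagation delays (d/s per hop): 0.00367021, 0.00259, 0.00152174, 0.00577778, 0.00023 ms; sum = 0.0137897 ms.
End-to-end = 0.259 ms.

0.259 ms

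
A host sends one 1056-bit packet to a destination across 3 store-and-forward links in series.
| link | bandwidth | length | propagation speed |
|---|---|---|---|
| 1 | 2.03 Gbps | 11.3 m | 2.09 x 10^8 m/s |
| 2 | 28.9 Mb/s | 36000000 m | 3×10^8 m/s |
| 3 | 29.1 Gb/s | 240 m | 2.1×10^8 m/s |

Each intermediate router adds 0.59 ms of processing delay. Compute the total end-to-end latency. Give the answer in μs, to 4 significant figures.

Transmission delays (L/R per hop): 0.520197, 36.5398, 0.0362887 μs; sum = 37.0963 μs.
Propagation delays (d/s per hop): 0.054067, 120000, 1.14286 μs; sum = 120001 μs.
Processing at 2 router(s): 2 × 0.59 ms = 1180 μs.
End-to-end = 121200 μs.

121200 μs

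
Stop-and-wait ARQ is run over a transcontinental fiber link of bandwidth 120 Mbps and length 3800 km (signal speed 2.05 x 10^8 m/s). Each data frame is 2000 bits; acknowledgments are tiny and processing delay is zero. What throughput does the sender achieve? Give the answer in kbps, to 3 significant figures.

53.9 kbps

t_tx = L/R = 2000/120000000 = 1.66667e-05 s.
t_prop = 3800000/2.05e+08 = 0.0185366 s; RTT = 0.0370732 s.
Cycle = t_tx + RTT = 0.0370898 s.
Throughput = L / cycle = 2000 / 0.0370898 = 53.9 kbps.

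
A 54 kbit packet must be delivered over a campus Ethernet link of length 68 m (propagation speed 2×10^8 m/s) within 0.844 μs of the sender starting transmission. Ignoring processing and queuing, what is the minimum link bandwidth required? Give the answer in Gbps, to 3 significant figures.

Propagation delay = 68 / 200000000 = 0.34 μs.
Transmission budget = 0.844 − 0.34 = 0.504 μs.
R ≥ L / t_tx = 54000 bits / 5.04e-07 s = 107 Gbps.

107 Gbps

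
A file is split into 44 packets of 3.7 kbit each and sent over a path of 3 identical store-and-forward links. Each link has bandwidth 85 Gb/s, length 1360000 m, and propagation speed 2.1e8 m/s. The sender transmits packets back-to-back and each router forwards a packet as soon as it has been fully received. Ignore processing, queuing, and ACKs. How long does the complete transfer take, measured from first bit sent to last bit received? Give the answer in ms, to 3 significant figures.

Per-hop transmission t_tx = L/R = 3700/85000000000 = 4.35294e-05 ms.
Per-hop propagation t_prop = 1360000/210000000 = 6.47619 ms.
Pipeline fill: first packet needs 3·t_tx to clear all hops; remaining 43 packets each add one t_tx.
Total = (3+44-1)·t_tx + 3·t_prop = 46·4.35294e-05 + 3·6.47619 = 19.4 ms.

19.4 ms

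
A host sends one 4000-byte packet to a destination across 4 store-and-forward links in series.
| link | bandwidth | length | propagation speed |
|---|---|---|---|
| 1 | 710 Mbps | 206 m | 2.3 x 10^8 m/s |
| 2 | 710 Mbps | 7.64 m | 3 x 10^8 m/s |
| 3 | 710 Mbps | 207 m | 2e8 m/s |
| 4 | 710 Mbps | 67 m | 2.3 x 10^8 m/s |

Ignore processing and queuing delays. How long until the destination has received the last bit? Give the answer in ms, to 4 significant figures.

0.1825 ms

L = 4000 × 8 = 32000 bits.
Transmission delay per hop = L/R = 32000/710000000 = 0.0450704 ms; 4 hops → 0.180282 ms.
Propagation delays (d/s per hop): 0.000895652, 2.54667e-05, 0.001035, 0.000291304 ms; sum = 0.00224742 ms.
End-to-end = 0.1825 ms.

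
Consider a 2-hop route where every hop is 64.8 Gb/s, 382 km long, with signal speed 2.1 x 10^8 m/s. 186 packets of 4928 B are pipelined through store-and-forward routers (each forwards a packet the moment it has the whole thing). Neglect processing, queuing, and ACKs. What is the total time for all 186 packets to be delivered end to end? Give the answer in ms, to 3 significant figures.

Per-hop transmission t_tx = L/R = 39424/64800000000 = 0.000608395 ms.
Per-hop propagation t_prop = 382000/210000000 = 1.81905 ms.
Pipeline fill: first packet needs 2·t_tx to clear all hops; remaining 185 packets each add one t_tx.
Total = (2+186-1)·t_tx + 2·t_prop = 187·0.000608395 + 2·1.81905 = 3.75 ms.

3.75 ms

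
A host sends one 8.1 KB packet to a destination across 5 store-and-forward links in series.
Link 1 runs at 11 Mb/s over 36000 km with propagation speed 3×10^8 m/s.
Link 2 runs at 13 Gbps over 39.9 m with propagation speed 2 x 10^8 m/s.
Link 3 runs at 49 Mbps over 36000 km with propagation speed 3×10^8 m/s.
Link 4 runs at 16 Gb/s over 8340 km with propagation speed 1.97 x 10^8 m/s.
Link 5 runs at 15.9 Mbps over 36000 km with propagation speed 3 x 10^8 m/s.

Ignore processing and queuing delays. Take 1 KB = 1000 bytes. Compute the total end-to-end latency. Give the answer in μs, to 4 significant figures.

413600 μs

L = 64800 bits.
Transmission delays (L/R per hop): 5890.91, 4.98462, 1322.45, 4.05, 4075.47 μs; sum = 11297.9 μs.
Propagation delays (d/s per hop): 120000, 0.1995, 120000, 42335, 120000 μs; sum = 402335 μs.
End-to-end = 413600 μs.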